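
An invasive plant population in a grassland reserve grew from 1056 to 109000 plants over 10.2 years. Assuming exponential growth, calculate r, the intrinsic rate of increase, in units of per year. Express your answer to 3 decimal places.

0.455 per year

From N(t) = N₀·e^(rt): e^(r·10.2) = 109000/1056 = 103.22.
r·10.2 = ln(103.22) = 4.6369, so r = 4.6369/10.2 = 0.45459.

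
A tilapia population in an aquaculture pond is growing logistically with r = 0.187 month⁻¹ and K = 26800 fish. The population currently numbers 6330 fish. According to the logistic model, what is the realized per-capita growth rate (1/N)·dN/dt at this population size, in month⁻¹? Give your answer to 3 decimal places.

(1/N)·dN/dt = r(1 − N/K) = 0.187 × (1 − 6330/26800).
= 0.187 × 0.76381 = 0.14283.

0.143 per month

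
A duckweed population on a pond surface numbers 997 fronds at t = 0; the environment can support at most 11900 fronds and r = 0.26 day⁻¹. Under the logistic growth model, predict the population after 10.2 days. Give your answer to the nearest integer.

A = (K − N₀)/N₀ = (11900 − 997)/997 = 10.936.
N(t) = K/(1 + A·e^(−rt)) = 11900/(1 + 10.936×e^(−0.26×10.2)).
e^(−2.652) = 0.07051; denominator = 1 + 10.936×0.07051 = 1.7711.
N = 11900/1.7711 = 6719.05.

6719 fronds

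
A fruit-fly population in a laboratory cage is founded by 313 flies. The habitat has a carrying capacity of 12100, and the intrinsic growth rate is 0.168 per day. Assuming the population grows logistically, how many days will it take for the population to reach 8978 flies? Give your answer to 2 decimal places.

27.89 days

A = (K − N₀)/N₀ = (12100 − 313)/313 = 37.658.
Solve 12100/(1 + 37.658·e^(−0.168t)) = 8978: 1 + 37.658·e^(−0.168t) = 1.3477, so e^(−0.168t) = 0.0092341.
−0.168·t = ln(0.0092341) = -4.6849, so t = 4.6849/0.168 = 27.886.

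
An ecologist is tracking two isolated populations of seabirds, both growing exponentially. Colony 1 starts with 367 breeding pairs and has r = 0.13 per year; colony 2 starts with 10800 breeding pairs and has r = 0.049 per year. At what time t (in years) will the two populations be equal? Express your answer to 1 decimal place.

Set 367·e^(0.13t) = 10800·e^(0.049t).
e^((0.13 − 0.049)t) = 10800/367 → e^(0.081·t) = 29.428.
0.081·t = ln(29.428) = 3.3819, so t = 3.3819/0.081 = 41.752.

41.8 years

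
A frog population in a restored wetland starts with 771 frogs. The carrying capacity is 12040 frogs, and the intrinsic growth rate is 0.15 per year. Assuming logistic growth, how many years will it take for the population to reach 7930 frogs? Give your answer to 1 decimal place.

A = (K − N₀)/N₀ = (12040 − 771)/771 = 14.616.
Solve 12040/(1 + 14.616·e^(−0.15t)) = 7930: 1 + 14.616·e^(−0.15t) = 1.5183, so e^(−0.15t) = 0.0354599.
−0.15·t = ln(0.0354599) = -3.3394, so t = 3.3394/0.15 = 22.262.

22.3 years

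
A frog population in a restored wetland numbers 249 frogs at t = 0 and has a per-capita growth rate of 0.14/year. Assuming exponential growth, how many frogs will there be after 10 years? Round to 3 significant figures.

1010 frogs

N(t) = N₀·e^(rt) = 249 × e^(0.14×10) = 249 × e^1.4.
e^1.4 ≈ 4.0552, so N ≈ 249 × 4.0552 = 1009.74.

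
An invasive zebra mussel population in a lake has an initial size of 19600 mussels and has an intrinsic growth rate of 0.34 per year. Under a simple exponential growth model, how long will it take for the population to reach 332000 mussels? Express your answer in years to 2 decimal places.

Set N₀·e^(rt) = 332000: e^(0.34·t) = 332000/19600 = 16.939.
0.34·t = ln(16.939) = 2.8296, so t = 2.8296/0.34 = 8.3224.

8.32 years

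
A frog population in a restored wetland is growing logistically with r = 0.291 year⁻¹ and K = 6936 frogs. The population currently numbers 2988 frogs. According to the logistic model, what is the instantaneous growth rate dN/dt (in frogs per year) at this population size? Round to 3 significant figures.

dN/dt = rN(1 − N/K) = 0.291 × 2988 × (1 − 2988/6936).
1 − 2988/6936 = 0.5692; dN/dt = 0.291 × 2988 × 0.5692 = 494.93.

495 frogs per year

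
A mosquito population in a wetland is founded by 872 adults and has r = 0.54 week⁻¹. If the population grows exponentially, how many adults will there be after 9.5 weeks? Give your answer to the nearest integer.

147383 adults

N(t) = N₀·e^(rt) = 872 × e^(0.54×9.5) = 872 × e^5.13.
e^5.13 ≈ 169.02, so N ≈ 872 × 169.02 = 147383.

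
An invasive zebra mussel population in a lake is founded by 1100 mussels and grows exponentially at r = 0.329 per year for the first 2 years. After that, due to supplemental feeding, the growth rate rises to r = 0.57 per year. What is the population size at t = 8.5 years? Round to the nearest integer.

86341 mussels

Phase 1: N(2) = 1100·e^(0.329×2) = 1100·e^0.658 = 2124.02.
Phase 2 runs for 8.5 − 2 = 6.5 years at r = 0.57.
N(8.5) = 2124.02·e^(0.57×6.5) = 2124.02·e^3.705 = 86341.5.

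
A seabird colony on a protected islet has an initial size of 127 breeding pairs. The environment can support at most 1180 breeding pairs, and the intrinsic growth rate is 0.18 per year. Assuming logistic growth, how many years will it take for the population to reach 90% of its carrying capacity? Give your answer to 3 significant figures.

24.0 years

A = (K − N₀)/N₀ = (1180 − 127)/127 = 8.2913.
Solve 1180/(1 + 8.2913·e^(−0.18t)) = 1062: 1 + 8.2913·e^(−0.18t) = 1.1111, so e^(−0.18t) = 0.0134009.
−0.18·t = ln(0.0134009) = -4.3124, so t = 4.3124/0.18 = 23.958.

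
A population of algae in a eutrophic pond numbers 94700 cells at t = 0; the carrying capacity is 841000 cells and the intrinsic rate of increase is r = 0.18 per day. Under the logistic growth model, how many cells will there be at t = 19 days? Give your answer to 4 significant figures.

668600 cells

A = (K − N₀)/N₀ = (841000 − 94700)/94700 = 7.8807.
N(t) = K/(1 + A·e^(−rt)) = 841000/(1 + 7.8807×e^(−0.18×19)).
e^(−3.42) = 0.032712; denominator = 1 + 7.8807×0.032712 = 1.2578.
N = 841000/1.2578 = 668630.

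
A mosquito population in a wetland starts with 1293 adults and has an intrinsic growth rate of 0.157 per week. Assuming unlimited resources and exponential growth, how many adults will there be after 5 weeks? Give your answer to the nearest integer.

2835 adults

N(t) = N₀·e^(rt) = 1293 × e^(0.157×5) = 1293 × e^0.785.
e^0.785 ≈ 2.1924, so N ≈ 1293 × 2.1924 = 2834.78.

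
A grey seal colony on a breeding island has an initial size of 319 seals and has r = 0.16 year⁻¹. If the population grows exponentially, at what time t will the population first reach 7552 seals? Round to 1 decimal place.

Set N₀·e^(rt) = 7552: e^(0.16·t) = 7552/319 = 23.674.
0.16·t = ln(23.674) = 3.1644, so t = 3.1644/0.16 = 19.777.

19.8 years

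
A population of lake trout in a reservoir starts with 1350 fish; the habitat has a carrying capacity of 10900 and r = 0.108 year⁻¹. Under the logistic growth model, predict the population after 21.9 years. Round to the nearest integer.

6549 fish

A = (K − N₀)/N₀ = (10900 − 1350)/1350 = 7.0741.
N(t) = K/(1 + A·e^(−rt)) = 10900/(1 + 7.0741×e^(−0.108×21.9)).
e^(−2.365) = 0.093931; denominator = 1 + 7.0741×0.093931 = 1.6645.
N = 10900/1.6645 = 6548.63.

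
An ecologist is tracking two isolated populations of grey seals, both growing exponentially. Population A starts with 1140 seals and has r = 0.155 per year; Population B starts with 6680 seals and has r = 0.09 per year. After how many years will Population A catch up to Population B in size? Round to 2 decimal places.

27.20 years

Set 1140·e^(0.155t) = 6680·e^(0.09t).
e^((0.155 − 0.09)t) = 6680/1140 → e^(0.065·t) = 5.8596.
0.065·t = ln(5.8596) = 1.7681, so t = 1.7681/0.065 = 27.201.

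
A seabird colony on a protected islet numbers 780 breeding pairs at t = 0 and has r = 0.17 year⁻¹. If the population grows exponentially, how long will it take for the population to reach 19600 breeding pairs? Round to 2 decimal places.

18.96 years

Set N₀·e^(rt) = 19600: e^(0.17·t) = 19600/780 = 25.128.
0.17·t = ln(25.128) = 3.224, so t = 3.224/0.17 = 18.965.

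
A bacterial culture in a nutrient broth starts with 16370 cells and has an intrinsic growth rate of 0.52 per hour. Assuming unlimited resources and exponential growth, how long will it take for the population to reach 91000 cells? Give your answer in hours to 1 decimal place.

3.3 hours

Set N₀·e^(rt) = 91000: e^(0.52·t) = 91000/16370 = 5.5589.
0.52·t = ln(5.5589) = 1.7154, so t = 1.7154/0.52 = 3.2989.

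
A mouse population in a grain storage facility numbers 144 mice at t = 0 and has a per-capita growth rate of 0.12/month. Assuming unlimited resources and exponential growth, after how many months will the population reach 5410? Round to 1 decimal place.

30.2 months

Set N₀·e^(rt) = 5410: e^(0.12·t) = 5410/144 = 37.569.
0.12·t = ln(37.569) = 3.6262, so t = 3.6262/0.12 = 30.218.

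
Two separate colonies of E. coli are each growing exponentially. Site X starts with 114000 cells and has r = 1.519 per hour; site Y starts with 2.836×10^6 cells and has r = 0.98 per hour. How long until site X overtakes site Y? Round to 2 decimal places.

Set 114000·e^(1.519t) = 2.836×10^6·e^(0.98t).
e^((1.519 − 0.98)t) = 2.836×10^6/114000 → e^(0.539·t) = 24.877.
0.539·t = ln(24.877) = 3.214, so t = 3.214/0.539 = 5.9628.

5.96 hours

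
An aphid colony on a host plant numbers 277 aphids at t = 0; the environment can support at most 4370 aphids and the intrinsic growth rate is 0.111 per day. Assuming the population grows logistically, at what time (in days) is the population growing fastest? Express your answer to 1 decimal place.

Logistic growth is fastest at N = K/2 = 2185.
A = (K − N₀)/N₀ = 14.776. Set K/(1 + A·e^(−rt)) = K/2 → A·e^(−rt) = 1.
e^(−0.111t) = 1/14.776 = 0.0676765, so t = ln(14.776)/0.111 = 2.693/0.111 = 24.261.

24.3 days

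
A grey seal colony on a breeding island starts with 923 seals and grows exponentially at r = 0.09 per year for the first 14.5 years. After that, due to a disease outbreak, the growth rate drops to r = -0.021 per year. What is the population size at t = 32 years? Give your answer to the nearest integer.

Phase 1: N(14.5) = 923·e^(0.09×14.5) = 923·e^1.305 = 3403.74.
Phase 2 runs for 32 − 14.5 = 17.5 years at r = -0.021.
N(32) = 3403.74·e^(-0.021×17.5) = 3403.74·e^-0.3675 = 2356.96.

2357 seals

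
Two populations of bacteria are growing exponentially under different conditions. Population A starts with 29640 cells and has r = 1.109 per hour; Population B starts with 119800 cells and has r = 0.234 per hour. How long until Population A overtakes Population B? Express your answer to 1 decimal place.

1.6 hours

Set 29640·e^(1.109t) = 119800·e^(0.234t).
e^((1.109 − 0.234)t) = 119800/29640 → e^(0.875·t) = 4.0418.
0.875·t = ln(4.0418) = 1.3967, so t = 1.3967/0.875 = 1.5962.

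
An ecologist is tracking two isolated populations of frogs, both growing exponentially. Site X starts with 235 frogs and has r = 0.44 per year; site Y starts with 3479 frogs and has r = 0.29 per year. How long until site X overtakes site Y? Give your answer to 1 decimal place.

18.0 years

Set 235·e^(0.44t) = 3479·e^(0.29t).
e^((0.44 − 0.29)t) = 3479/235 → e^(0.15·t) = 14.804.
0.15·t = ln(14.804) = 2.6949, so t = 2.6949/0.15 = 17.966.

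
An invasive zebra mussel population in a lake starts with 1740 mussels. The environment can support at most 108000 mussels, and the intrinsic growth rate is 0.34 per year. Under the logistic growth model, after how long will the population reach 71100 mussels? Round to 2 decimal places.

A = (K − N₀)/N₀ = (108000 − 1740)/1740 = 61.069.
Solve 108000/(1 + 61.069·e^(−0.34t)) = 71100: 1 + 61.069·e^(−0.34t) = 1.519, so e^(−0.34t) = 0.00849838.
−0.34·t = ln(0.00849838) = -4.7679, so t = 4.7679/0.34 = 14.023.

14.02 years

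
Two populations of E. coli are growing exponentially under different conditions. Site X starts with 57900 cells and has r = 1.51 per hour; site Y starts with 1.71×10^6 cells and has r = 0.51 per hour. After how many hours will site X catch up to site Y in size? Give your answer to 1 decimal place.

Set 57900·e^(1.51t) = 1.71×10^6·e^(0.51t).
e^((1.51 − 0.51)t) = 1.71×10^6/57900 → e^(1·t) = 29.534.
1·t = ln(29.534) = 3.3855, so t = 3.3855/1 = 3.3855.

3.4 hours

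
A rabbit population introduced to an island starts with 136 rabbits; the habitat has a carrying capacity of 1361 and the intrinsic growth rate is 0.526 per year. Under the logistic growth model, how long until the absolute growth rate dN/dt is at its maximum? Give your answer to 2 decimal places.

Logistic growth is fastest at N = K/2 = 680.5.
A = (K − N₀)/N₀ = 9.0074. Set K/(1 + A·e^(−rt)) = K/2 → A·e^(−rt) = 1.
e^(−0.526t) = 1/9.0074 = 0.11102, so t = ln(9.0074)/0.526 = 2.198/0.526 = 4.1788.

4.18 years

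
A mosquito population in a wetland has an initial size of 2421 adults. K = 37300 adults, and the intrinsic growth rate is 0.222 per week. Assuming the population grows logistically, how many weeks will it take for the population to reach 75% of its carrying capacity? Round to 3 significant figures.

17.0 weeks

A = (K − N₀)/N₀ = (37300 − 2421)/2421 = 14.407.
Solve 37300/(1 + 14.407·e^(−0.222t)) = 27975: 1 + 14.407·e^(−0.222t) = 1.3333, so e^(−0.222t) = 0.0231371.
−0.222·t = ln(0.0231371) = -3.7663, so t = 3.7663/0.222 = 16.965.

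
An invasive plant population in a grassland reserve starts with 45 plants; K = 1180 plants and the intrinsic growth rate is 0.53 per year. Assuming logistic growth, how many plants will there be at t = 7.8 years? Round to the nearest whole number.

840 plants

A = (K − N₀)/N₀ = (1180 − 45)/45 = 25.222.
N(t) = K/(1 + A·e^(−rt)) = 1180/(1 + 25.222×e^(−0.53×7.8)).
e^(−4.134) = 0.016019; denominator = 1 + 25.222×0.016019 = 1.404.
N = 1180/1.404 = 840.44.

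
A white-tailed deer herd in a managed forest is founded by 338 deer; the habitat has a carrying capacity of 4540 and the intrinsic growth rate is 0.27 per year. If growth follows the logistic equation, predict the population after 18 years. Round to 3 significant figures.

4140 deer

A = (K − N₀)/N₀ = (4540 − 338)/338 = 12.432.
N(t) = K/(1 + A·e^(−rt)) = 4540/(1 + 12.432×e^(−0.27×18)).
e^(−4.86) = 0.0077505; denominator = 1 + 12.432×0.0077505 = 1.0964.
N = 4540/1.0964 = 4141.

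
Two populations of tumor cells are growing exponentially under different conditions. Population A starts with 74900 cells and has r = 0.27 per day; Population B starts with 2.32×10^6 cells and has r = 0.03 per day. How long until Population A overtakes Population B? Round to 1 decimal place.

14.3 days

Set 74900·e^(0.27t) = 2.32×10^6·e^(0.03t).
e^((0.27 − 0.03)t) = 2.32×10^6/74900 → e^(0.24·t) = 30.975.
0.24·t = ln(30.975) = 3.4332, so t = 3.4332/0.24 = 14.305.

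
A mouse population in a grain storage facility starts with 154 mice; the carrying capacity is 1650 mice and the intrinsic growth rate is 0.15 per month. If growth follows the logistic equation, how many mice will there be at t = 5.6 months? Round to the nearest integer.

A = (K − N₀)/N₀ = (1650 − 154)/154 = 9.7143.
N(t) = K/(1 + A·e^(−rt)) = 1650/(1 + 9.7143×e^(−0.15×5.6)).
e^(−0.84) = 0.43171; denominator = 1 + 9.7143×0.43171 = 5.1938.
N = 1650/5.1938 = 317.689.

318 mice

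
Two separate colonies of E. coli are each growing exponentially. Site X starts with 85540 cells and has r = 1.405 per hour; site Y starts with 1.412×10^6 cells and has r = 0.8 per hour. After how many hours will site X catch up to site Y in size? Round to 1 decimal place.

Set 85540·e^(1.405t) = 1.412×10^6·e^(0.8t).
e^((1.405 − 0.8)t) = 1.412×10^6/85540 → e^(0.605·t) = 16.507.
0.605·t = ln(16.507) = 2.8038, so t = 2.8038/0.605 = 4.6343.

4.6 hours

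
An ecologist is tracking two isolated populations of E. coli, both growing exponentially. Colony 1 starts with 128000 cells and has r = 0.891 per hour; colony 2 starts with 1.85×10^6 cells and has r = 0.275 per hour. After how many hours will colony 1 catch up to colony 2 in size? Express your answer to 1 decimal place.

4.3 hours

Set 128000·e^(0.891t) = 1.85×10^6·e^(0.275t).
e^((0.891 − 0.275)t) = 1.85×10^6/128000 → e^(0.616·t) = 14.453.
0.616·t = ln(14.453) = 2.6709, so t = 2.6709/0.616 = 4.3359.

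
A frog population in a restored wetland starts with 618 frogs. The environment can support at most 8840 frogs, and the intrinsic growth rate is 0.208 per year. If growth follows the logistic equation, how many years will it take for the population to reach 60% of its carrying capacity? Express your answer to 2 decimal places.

A = (K − N₀)/N₀ = (8840 − 618)/618 = 13.304.
Solve 8840/(1 + 13.304·e^(−0.208t)) = 5304: 1 + 13.304·e^(−0.208t) = 1.6667, so e^(−0.208t) = 0.0501095.
−0.208·t = ln(0.0501095) = -2.9935, so t = 2.9935/0.208 = 14.392.

14.39 years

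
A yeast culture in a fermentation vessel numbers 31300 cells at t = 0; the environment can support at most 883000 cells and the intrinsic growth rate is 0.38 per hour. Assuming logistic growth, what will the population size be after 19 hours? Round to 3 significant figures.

866000 cells

A = (K − N₀)/N₀ = (883000 − 31300)/31300 = 27.211.
N(t) = K/(1 + A·e^(−rt)) = 883000/(1 + 27.211×e^(−0.38×19)).
e^(−7.22) = 0.0007318; denominator = 1 + 27.211×0.0007318 = 1.0199.
N = 883000/1.0199 = 865760.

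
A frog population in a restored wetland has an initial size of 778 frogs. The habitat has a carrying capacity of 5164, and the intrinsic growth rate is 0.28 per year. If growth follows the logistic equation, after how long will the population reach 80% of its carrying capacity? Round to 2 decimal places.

11.13 years

A = (K − N₀)/N₀ = (5164 − 778)/778 = 5.6375.
Solve 5164/(1 + 5.6375·e^(−0.28t)) = 4131.2: 1 + 5.6375·e^(−0.28t) = 1.25, so e^(−0.28t) = 0.0443456.
−0.28·t = ln(0.0443456) = -3.1157, so t = 3.1157/0.28 = 11.128.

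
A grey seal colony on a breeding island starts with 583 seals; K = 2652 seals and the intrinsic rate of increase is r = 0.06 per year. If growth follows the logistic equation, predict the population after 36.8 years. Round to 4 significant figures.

1908 seals

A = (K − N₀)/N₀ = (2652 − 583)/583 = 3.5489.
N(t) = K/(1 + A·e^(−rt)) = 2652/(1 + 3.5489×e^(−0.06×36.8)).
e^(−2.208) = 0.10992; denominator = 1 + 3.5489×0.10992 = 1.3901.
N = 2652/1.3901 = 1907.78.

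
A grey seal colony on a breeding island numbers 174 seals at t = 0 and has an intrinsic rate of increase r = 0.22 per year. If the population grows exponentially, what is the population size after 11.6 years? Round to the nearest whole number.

N(t) = N₀·e^(rt) = 174 × e^(0.22×11.6) = 174 × e^2.552.
e^2.552 ≈ 12.833, so N ≈ 174 × 12.833 = 2232.9.

2233 seals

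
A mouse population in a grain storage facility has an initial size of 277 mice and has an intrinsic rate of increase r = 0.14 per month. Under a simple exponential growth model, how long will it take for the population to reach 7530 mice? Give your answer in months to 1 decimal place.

Set N₀·e^(rt) = 7530: e^(0.14·t) = 7530/277 = 27.184.
0.14·t = ln(27.184) = 3.3026, so t = 3.3026/0.14 = 23.59.

23.6 months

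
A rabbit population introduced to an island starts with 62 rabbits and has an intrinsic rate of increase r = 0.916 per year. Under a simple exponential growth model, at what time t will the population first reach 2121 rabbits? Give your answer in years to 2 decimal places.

3.86 years

Set N₀·e^(rt) = 2121: e^(0.916·t) = 2121/62 = 34.21.
0.916·t = ln(34.21) = 3.5325, so t = 3.5325/0.916 = 3.8565.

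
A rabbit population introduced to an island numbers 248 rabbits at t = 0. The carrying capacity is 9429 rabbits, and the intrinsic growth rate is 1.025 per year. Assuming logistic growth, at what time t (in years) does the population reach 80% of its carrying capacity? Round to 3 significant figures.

A = (K − N₀)/N₀ = (9429 − 248)/248 = 37.02.
Solve 9429/(1 + 37.02·e^(−1.025t)) = 7543.2: 1 + 37.02·e^(−1.025t) = 1.25, so e^(−1.025t) = 0.00675308.
−1.025·t = ln(0.00675308) = -4.9978, so t = 4.9978/1.025 = 4.8759.

4.88 years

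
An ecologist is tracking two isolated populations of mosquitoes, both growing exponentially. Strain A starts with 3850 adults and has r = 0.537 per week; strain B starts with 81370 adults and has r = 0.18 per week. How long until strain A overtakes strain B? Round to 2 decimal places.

Set 3850·e^(0.537t) = 81370·e^(0.18t).
e^((0.537 − 0.18)t) = 81370/3850 → e^(0.357·t) = 21.135.
0.357·t = ln(21.135) = 3.0509, so t = 3.0509/0.357 = 8.546.

8.55 weeks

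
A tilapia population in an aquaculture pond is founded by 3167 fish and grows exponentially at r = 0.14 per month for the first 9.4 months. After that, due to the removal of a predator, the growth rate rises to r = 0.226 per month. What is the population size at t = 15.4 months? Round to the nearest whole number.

45823 fish

Phase 1: N(9.4) = 3167·e^(0.14×9.4) = 3167·e^1.316 = 11808.1.
Phase 2 runs for 15.4 − 9.4 = 6 months at r = 0.226.
N(15.4) = 11808.1·e^(0.226×6) = 11808.1·e^1.356 = 45822.9.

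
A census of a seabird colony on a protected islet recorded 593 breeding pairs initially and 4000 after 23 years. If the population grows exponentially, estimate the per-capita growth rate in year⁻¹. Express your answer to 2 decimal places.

From N(t) = N₀·e^(rt): e^(r·23) = 4000/593 = 6.7454.
r·23 = ln(6.7454) = 1.9089, so r = 1.9089/23 = 0.082994.

0.08 per year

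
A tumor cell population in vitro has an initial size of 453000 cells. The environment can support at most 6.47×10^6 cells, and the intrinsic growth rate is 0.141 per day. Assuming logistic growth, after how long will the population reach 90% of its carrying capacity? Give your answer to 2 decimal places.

33.93 days

A = (K − N₀)/N₀ = (6.47×10^6 − 453000)/453000 = 13.283.
Solve 6.47×10^6/(1 + 13.283·e^(−0.141t)) = 5.823×10^6: 1 + 13.283·e^(−0.141t) = 1.1111, so e^(−0.141t) = 0.00836519.
−0.141·t = ln(0.00836519) = -4.7837, so t = 4.7837/0.141 = 33.927.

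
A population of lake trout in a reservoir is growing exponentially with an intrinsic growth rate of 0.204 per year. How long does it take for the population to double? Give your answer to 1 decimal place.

Doubling time t_d = ln(2)/r = 0.6931/0.204 = 3.3978.

3.4 years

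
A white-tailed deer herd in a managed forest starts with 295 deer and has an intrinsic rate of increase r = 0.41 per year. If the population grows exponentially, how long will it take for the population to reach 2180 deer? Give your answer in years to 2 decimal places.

4.88 years

Set N₀·e^(rt) = 2180: e^(0.41·t) = 2180/295 = 7.3898.
0.41·t = ln(7.3898) = 2.0001, so t = 2.0001/0.41 = 4.8783.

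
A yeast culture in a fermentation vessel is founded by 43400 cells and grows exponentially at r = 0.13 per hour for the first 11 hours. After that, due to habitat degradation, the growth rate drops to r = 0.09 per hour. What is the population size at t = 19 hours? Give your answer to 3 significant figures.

373000 cells

Phase 1: N(11) = 43400·e^(0.13×11) = 43400·e^1.43 = 181356.
Phase 2 runs for 19 − 11 = 8 hours at r = 0.09.
N(19) = 181356·e^(0.09×8) = 181356·e^0.72 = 372583.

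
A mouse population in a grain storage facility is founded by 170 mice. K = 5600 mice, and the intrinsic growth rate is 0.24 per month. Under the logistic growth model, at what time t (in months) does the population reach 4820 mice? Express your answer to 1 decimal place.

22.0 months

A = (K − N₀)/N₀ = (5600 − 170)/170 = 31.941.
Solve 5600/(1 + 31.941·e^(−0.24t)) = 4820: 1 + 31.941·e^(−0.24t) = 1.1618, so e^(−0.24t) = 0.00506637.
−0.24·t = ln(0.00506637) = -5.2851, so t = 5.2851/0.24 = 22.021.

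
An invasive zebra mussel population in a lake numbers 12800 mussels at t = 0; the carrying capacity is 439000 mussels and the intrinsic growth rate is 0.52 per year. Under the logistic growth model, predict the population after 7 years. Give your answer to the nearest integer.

A = (K − N₀)/N₀ = (439000 − 12800)/12800 = 33.297.
N(t) = K/(1 + A·e^(−rt)) = 439000/(1 + 33.297×e^(−0.52×7)).
e^(−3.64) = 0.026252; denominator = 1 + 33.297×0.026252 = 1.8741.
N = 439000/1.8741 = 234243.

234243 mussels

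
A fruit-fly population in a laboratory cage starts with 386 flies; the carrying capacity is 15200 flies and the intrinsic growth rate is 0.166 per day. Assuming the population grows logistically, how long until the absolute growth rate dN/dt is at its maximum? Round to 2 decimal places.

Logistic growth is fastest at N = K/2 = 7600.
A = (K − N₀)/N₀ = 38.378. Set K/(1 + A·e^(−rt)) = K/2 → A·e^(−rt) = 1.
e^(−0.166t) = 1/38.378 = 0.0260564, so t = ln(38.378)/0.166 = 3.6475/0.166 = 21.973.

21.97 days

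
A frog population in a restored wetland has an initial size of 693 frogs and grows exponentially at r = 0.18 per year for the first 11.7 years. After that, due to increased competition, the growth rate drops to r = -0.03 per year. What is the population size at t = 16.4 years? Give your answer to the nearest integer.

Phase 1: N(11.7) = 693·e^(0.18×11.7) = 693·e^2.106 = 5693.21.
Phase 2 runs for 16.4 − 11.7 = 4.7 years at r = -0.03.
N(16.4) = 5693.21·e^(-0.03×4.7) = 5693.21·e^-0.141 = 4944.49.

4944 frogs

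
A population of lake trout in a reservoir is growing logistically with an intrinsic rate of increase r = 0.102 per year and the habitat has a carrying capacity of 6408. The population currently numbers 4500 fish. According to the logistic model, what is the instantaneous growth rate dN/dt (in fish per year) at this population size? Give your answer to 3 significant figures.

137 fish per year

dN/dt = rN(1 − N/K) = 0.102 × 4500 × (1 − 4500/6408).
1 − 4500/6408 = 0.29775; dN/dt = 0.102 × 4500 × 0.29775 = 136.67.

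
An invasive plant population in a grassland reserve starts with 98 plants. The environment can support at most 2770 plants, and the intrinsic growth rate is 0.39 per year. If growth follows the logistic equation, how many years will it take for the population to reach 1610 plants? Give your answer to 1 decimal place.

A = (K − N₀)/N₀ = (2770 − 98)/98 = 27.265.
Solve 2770/(1 + 27.265·e^(−0.39t)) = 1610: 1 + 27.265·e^(−0.39t) = 1.7205, so e^(−0.39t) = 0.0264254.
−0.39·t = ln(0.0264254) = -3.6334, so t = 3.6334/0.39 = 9.3165.

9.3 years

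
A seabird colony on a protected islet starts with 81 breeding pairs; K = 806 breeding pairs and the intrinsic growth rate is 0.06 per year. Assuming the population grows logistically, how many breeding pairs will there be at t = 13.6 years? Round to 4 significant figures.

162.6 breeding pairs

A = (K − N₀)/N₀ = (806 − 81)/81 = 8.9506.
N(t) = K/(1 + A·e^(−rt)) = 806/(1 + 8.9506×e^(−0.06×13.6)).
e^(−0.816) = 0.4422; denominator = 1 + 8.9506×0.4422 = 4.9579.
N = 806/4.9579 = 162.568.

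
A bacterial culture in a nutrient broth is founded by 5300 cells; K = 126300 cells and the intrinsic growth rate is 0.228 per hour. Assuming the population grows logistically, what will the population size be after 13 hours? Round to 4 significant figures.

57980 cells

A = (K − N₀)/N₀ = (126300 − 5300)/5300 = 22.83.
N(t) = K/(1 + A·e^(−rt)) = 126300/(1 + 22.83×e^(−0.228×13)).
e^(−2.964) = 0.051612; denominator = 1 + 22.83×0.051612 = 2.1783.
N = 126300/2.1783 = 57980.6.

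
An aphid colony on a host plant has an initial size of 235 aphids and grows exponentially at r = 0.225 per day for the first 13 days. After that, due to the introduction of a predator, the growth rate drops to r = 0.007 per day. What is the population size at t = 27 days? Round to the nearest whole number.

4830 aphids

Phase 1: N(13) = 235·e^(0.225×13) = 235·e^2.925 = 4379.04.
Phase 2 runs for 27 − 13 = 14 days at r = 0.007.
N(27) = 4379.04·e^(0.007×14) = 4379.04·e^0.098 = 4829.92.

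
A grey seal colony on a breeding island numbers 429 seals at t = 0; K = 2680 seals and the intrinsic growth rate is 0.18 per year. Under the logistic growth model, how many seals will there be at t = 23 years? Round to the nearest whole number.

A = (K − N₀)/N₀ = (2680 − 429)/429 = 5.2471.
N(t) = K/(1 + A·e^(−rt)) = 2680/(1 + 5.2471×e^(−0.18×23)).
e^(−4.14) = 0.015923; denominator = 1 + 5.2471×0.015923 = 1.0835.
N = 2680/1.0835 = 2473.35.

2473 seals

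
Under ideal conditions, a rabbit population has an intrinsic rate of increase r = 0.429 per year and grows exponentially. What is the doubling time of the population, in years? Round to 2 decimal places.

1.62 years

Doubling time t_d = ln(2)/r = 0.6931/0.429 = 1.6157.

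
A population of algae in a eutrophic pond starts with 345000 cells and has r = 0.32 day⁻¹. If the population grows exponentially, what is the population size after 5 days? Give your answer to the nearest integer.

1708796 cells

N(t) = N₀·e^(rt) = 345000 × e^(0.32×5) = 345000 × e^1.6.
e^1.6 ≈ 4.953, so N ≈ 345000 × 4.953 = 1.708796×10^6.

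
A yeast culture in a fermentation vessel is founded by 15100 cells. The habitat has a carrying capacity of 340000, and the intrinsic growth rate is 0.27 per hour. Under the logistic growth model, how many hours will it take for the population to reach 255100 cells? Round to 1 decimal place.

A = (K − N₀)/N₀ = (340000 − 15100)/15100 = 21.517.
Solve 340000/(1 + 21.517·e^(−0.27t)) = 255100: 1 + 21.517·e^(−0.27t) = 1.3328, so e^(−0.27t) = 0.0154677.
−0.27·t = ln(0.0154677) = -4.169, so t = 4.169/0.27 = 15.441.

15.4 hours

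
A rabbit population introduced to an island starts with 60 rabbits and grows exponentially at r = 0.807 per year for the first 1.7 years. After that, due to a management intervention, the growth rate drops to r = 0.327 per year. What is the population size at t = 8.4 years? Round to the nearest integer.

Phase 1: N(1.7) = 60·e^(0.807×1.7) = 60·e^1.372 = 236.57.
Phase 2 runs for 8.4 − 1.7 = 6.7 years at r = 0.327.
N(8.4) = 236.57·e^(0.327×6.7) = 236.57·e^2.191 = 2115.71.

2116 rabbits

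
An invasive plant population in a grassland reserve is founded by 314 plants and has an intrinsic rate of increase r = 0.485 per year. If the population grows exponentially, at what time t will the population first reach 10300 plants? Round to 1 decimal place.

7.2 years

Set N₀·e^(rt) = 10300: e^(0.485·t) = 10300/314 = 32.803.
0.485·t = ln(32.803) = 3.4905, so t = 3.4905/0.485 = 7.1969.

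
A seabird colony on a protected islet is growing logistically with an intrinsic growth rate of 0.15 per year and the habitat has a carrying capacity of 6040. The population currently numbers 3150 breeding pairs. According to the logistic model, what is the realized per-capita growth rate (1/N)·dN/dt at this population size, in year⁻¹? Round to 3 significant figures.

(1/N)·dN/dt = r(1 − N/K) = 0.15 × (1 − 3150/6040).
= 0.15 × 0.47848 = 0.071772.

0.0718 per year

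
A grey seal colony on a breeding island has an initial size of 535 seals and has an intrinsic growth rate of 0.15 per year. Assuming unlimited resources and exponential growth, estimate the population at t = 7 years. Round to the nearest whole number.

N(t) = N₀·e^(rt) = 535 × e^(0.15×7) = 535 × e^1.05.
e^1.05 ≈ 2.8577, so N ≈ 535 × 2.8577 = 1528.84.

1529 seals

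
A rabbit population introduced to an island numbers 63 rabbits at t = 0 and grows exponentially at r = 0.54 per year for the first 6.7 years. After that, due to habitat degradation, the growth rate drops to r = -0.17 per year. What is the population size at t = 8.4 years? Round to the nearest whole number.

1758 rabbits

Phase 1: N(6.7) = 63·e^(0.54×6.7) = 63·e^3.618 = 2347.57.
Phase 2 runs for 8.4 − 6.7 = 1.7 years at r = -0.17.
N(8.4) = 2347.57·e^(-0.17×1.7) = 2347.57·e^-0.289 = 1758.36.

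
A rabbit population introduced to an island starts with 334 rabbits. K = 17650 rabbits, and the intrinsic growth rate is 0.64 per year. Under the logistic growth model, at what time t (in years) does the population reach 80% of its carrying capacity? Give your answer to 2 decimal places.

A = (K − N₀)/N₀ = (17650 − 334)/334 = 51.844.
Solve 17650/(1 + 51.844·e^(−0.64t)) = 14120: 1 + 51.844·e^(−0.64t) = 1.25, so e^(−0.64t) = 0.00482213.
−0.64·t = ln(0.00482213) = -5.3345, so t = 5.3345/0.64 = 8.3352.

8.34 years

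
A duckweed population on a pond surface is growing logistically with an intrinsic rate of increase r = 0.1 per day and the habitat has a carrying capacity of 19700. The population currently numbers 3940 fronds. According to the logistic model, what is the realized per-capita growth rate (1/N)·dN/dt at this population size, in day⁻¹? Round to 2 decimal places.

(1/N)·dN/dt = r(1 − N/K) = 0.1 × (1 − 3940/19700).
= 0.1 × 0.8 = 0.08.

0.08 per day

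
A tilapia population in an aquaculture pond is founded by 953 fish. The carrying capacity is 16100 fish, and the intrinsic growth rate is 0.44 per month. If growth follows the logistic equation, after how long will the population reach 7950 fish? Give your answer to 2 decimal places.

A = (K − N₀)/N₀ = (16100 − 953)/953 = 15.894.
Solve 16100/(1 + 15.894·e^(−0.44t)) = 7950: 1 + 15.894·e^(−0.44t) = 2.0252, so e^(−0.44t) = 0.0644996.
−0.44·t = ln(0.0644996) = -2.7411, so t = 2.7411/0.44 = 6.2298.

6.23 months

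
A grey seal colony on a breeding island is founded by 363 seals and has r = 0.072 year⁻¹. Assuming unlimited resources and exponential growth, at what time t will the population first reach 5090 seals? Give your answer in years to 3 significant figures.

Set N₀·e^(rt) = 5090: e^(0.072·t) = 5090/363 = 14.022.
0.072·t = ln(14.022) = 2.6406, so t = 2.6406/0.072 = 36.675.

36.7 years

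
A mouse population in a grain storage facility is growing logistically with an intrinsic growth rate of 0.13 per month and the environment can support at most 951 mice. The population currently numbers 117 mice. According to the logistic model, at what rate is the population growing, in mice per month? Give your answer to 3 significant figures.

dN/dt = rN(1 − N/K) = 0.13 × 117 × (1 − 117/951).
1 − 117/951 = 0.87697; dN/dt = 0.13 × 117 × 0.87697 = 13.339.

13.3 mice per month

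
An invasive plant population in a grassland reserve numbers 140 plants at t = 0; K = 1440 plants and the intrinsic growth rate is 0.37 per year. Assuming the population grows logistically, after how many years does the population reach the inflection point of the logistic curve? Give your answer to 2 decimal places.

6.02 years

Logistic growth is fastest at N = K/2 = 720.
A = (K − N₀)/N₀ = 9.2857. Set K/(1 + A·e^(−rt)) = K/2 → A·e^(−rt) = 1.
e^(−0.37t) = 1/9.2857 = 0.107692, so t = ln(9.2857)/0.37 = 2.2285/0.37 = 6.0229.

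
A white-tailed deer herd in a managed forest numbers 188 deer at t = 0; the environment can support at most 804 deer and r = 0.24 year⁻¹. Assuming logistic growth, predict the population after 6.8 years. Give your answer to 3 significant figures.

A = (K − N₀)/N₀ = (804 − 188)/188 = 3.2766.
N(t) = K/(1 + A·e^(−rt)) = 804/(1 + 3.2766×e^(−0.24×6.8)).
e^(−1.632) = 0.19554; denominator = 1 + 3.2766×0.19554 = 1.6407.
N = 804/1.6407 = 490.035.

490 deer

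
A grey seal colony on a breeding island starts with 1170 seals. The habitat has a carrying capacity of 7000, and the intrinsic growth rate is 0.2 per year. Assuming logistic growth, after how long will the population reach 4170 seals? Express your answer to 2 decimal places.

9.97 years

A = (K − N₀)/N₀ = (7000 − 1170)/1170 = 4.9829.
Solve 7000/(1 + 4.9829·e^(−0.2t)) = 4170: 1 + 4.9829·e^(−0.2t) = 1.6787, so e^(−0.2t) = 0.136197.
−0.2·t = ln(0.136197) = -1.9937, so t = 1.9937/0.2 = 9.9683.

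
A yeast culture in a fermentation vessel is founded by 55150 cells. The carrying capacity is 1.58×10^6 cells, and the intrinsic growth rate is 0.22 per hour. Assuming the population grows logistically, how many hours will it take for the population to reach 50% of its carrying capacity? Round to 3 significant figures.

15.1 hours

A = (K − N₀)/N₀ = (1.58×10^6 − 55150)/55150 = 27.649.
Solve 1.58×10^6/(1 + 27.649·e^(−0.22t)) = 790000: 1 + 27.649·e^(−0.22t) = 2, so e^(−0.22t) = 0.0361675.
−0.22·t = ln(0.0361675) = -3.3196, so t = 3.3196/0.22 = 15.089.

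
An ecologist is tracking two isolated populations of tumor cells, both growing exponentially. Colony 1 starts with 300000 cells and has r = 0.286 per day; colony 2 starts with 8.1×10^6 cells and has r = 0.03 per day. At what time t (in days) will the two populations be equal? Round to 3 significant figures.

Set 300000·e^(0.286t) = 8.1×10^6·e^(0.03t).
e^((0.286 − 0.03)t) = 8.1×10^6/300000 → e^(0.256·t) = 27.
0.256·t = ln(27) = 3.2958, so t = 3.2958/0.256 = 12.874.

12.9 days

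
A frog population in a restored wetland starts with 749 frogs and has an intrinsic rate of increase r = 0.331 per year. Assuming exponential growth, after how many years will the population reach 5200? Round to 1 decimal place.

Set N₀·e^(rt) = 5200: e^(0.331·t) = 5200/749 = 6.9426.
0.331·t = ln(6.9426) = 1.9377, so t = 1.9377/0.331 = 5.854.

5.9 years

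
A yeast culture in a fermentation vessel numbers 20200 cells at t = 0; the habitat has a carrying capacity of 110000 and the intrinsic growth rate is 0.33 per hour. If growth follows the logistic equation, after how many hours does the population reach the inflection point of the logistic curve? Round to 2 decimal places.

Logistic growth is fastest at N = K/2 = 55000.
A = (K − N₀)/N₀ = 4.4455. Set K/(1 + A·e^(−rt)) = K/2 → A·e^(−rt) = 1.
e^(−0.33t) = 1/4.4455 = 0.224944, so t = ln(4.4455)/0.33 = 1.4919/0.33 = 4.5209.

4.52 hours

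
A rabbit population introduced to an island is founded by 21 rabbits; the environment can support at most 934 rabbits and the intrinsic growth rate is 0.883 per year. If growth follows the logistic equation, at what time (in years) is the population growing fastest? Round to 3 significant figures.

Logistic growth is fastest at N = K/2 = 467.
A = (K − N₀)/N₀ = 43.476. Set K/(1 + A·e^(−rt)) = K/2 → A·e^(−rt) = 1.
e^(−0.883t) = 1/43.476 = 0.0230011, so t = ln(43.476)/0.883 = 3.7722/0.883 = 4.272.

4.27 years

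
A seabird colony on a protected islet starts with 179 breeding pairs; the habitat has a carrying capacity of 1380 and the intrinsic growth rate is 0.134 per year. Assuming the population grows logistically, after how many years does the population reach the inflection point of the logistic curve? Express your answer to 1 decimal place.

Logistic growth is fastest at N = K/2 = 690.
A = (K − N₀)/N₀ = 6.7095. Set K/(1 + A·e^(−rt)) = K/2 → A·e^(−rt) = 1.
e^(−0.134t) = 1/6.7095 = 0.149042, so t = ln(6.7095)/0.134 = 1.9035/0.134 = 14.205.

14.2 years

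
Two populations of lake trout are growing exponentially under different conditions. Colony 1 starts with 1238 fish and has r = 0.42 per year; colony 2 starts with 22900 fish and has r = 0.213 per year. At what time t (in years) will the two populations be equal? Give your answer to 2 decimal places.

Set 1238·e^(0.42t) = 22900·e^(0.213t).
e^((0.42 − 0.213)t) = 22900/1238 → e^(0.207·t) = 18.498.
0.207·t = ln(18.498) = 2.9176, so t = 2.9176/0.207 = 14.095.

14.09 years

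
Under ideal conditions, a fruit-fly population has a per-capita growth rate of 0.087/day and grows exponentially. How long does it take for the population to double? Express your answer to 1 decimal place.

Doubling time t_d = ln(2)/r = 0.6931/0.087 = 7.9672.

8.0 days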